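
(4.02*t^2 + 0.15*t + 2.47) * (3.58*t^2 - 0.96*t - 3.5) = 14.3916*t^4 - 3.3222*t^3 - 5.3714*t^2 - 2.8962*t - 8.645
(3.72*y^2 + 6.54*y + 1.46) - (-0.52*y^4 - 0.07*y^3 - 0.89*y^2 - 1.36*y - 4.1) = 0.52*y^4 + 0.07*y^3 + 4.61*y^2 + 7.9*y + 5.56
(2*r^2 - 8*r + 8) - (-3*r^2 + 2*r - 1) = 5*r^2 - 10*r + 9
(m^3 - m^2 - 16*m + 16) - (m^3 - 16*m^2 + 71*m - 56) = 15*m^2 - 87*m + 72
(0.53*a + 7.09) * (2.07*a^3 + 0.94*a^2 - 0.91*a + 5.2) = 1.0971*a^4 + 15.1745*a^3 + 6.1823*a^2 - 3.6959*a + 36.868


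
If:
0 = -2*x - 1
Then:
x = -1/2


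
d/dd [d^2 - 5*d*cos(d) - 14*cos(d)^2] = 5*d*sin(d) + 2*d + 14*sin(2*d) - 5*cos(d)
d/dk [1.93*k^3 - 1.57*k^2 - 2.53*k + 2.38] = 5.79*k^2 - 3.14*k - 2.53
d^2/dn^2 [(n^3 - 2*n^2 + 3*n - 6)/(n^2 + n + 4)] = 4*(n^3 + 9*n^2 - 3*n - 13)/(n^6 + 3*n^5 + 15*n^4 + 25*n^3 + 60*n^2 + 48*n + 64)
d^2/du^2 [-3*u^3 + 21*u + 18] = -18*u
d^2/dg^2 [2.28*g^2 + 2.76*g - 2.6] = 4.56000000000000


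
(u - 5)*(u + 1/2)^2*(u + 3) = u^4 - u^3 - 67*u^2/4 - 31*u/2 - 15/4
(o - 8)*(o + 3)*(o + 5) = o^3 - 49*o - 120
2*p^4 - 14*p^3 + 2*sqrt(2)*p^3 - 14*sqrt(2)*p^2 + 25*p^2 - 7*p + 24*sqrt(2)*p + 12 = (p - 4)*(p - 3)*(sqrt(2)*p + 1)^2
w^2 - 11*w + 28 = (w - 7)*(w - 4)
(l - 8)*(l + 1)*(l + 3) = l^3 - 4*l^2 - 29*l - 24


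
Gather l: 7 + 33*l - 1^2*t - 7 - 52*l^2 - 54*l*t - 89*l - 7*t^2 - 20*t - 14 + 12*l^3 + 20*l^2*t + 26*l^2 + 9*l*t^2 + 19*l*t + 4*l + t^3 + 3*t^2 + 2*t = 12*l^3 + l^2*(20*t - 26) + l*(9*t^2 - 35*t - 52) + t^3 - 4*t^2 - 19*t - 14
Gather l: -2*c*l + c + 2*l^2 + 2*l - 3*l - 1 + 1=c + 2*l^2 + l*(-2*c - 1)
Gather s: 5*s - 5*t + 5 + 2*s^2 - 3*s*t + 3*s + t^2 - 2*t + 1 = 2*s^2 + s*(8 - 3*t) + t^2 - 7*t + 6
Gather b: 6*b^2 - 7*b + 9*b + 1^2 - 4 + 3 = 6*b^2 + 2*b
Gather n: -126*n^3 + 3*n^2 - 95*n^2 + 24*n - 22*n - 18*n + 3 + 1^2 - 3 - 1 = -126*n^3 - 92*n^2 - 16*n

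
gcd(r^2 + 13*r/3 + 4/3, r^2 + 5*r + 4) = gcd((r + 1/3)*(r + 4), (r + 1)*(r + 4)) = r + 4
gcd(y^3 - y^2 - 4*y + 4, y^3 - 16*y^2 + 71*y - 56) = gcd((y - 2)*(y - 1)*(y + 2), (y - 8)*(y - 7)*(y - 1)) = y - 1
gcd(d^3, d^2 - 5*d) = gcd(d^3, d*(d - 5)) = d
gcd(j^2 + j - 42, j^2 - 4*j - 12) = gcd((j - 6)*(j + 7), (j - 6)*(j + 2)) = j - 6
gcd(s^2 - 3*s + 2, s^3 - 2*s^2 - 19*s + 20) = s - 1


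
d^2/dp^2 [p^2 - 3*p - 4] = 2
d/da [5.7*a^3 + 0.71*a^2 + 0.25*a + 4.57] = 17.1*a^2 + 1.42*a + 0.25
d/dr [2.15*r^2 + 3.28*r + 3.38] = 4.3*r + 3.28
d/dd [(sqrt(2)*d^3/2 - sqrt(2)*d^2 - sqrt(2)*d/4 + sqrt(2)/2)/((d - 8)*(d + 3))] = sqrt(2)*(2*d^4 - 20*d^3 - 123*d^2 + 188*d + 34)/(4*(d^4 - 10*d^3 - 23*d^2 + 240*d + 576))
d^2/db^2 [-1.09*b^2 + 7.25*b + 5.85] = -2.18000000000000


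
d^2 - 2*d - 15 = (d - 5)*(d + 3)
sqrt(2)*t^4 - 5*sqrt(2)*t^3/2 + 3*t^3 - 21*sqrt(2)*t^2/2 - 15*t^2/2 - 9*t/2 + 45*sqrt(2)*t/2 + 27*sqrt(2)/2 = (t - 3)*(t - 3*sqrt(2)/2)*(t + 3*sqrt(2))*(sqrt(2)*t + sqrt(2)/2)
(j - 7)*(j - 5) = j^2 - 12*j + 35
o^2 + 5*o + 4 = (o + 1)*(o + 4)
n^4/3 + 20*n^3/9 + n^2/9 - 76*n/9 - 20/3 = (n/3 + 1/3)*(n - 2)*(n + 5/3)*(n + 6)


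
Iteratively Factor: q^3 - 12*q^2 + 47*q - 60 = (q - 4)*(q^2 - 8*q + 15) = (q - 5)*(q - 4)*(q - 3)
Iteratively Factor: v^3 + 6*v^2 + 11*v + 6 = (v + 1)*(v^2 + 5*v + 6) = (v + 1)*(v + 2)*(v + 3)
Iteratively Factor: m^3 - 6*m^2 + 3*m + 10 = (m + 1)*(m^2 - 7*m + 10) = (m - 5)*(m + 1)*(m - 2)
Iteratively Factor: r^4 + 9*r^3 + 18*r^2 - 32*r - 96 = (r + 4)*(r^3 + 5*r^2 - 2*r - 24) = (r - 2)*(r + 4)*(r^2 + 7*r + 12) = (r - 2)*(r + 3)*(r + 4)*(r + 4)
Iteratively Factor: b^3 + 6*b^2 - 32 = (b + 4)*(b^2 + 2*b - 8) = (b - 2)*(b + 4)*(b + 4)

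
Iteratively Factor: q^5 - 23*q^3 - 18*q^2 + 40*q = (q + 2)*(q^4 - 2*q^3 - 19*q^2 + 20*q) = q*(q + 2)*(q^3 - 2*q^2 - 19*q + 20) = q*(q + 2)*(q + 4)*(q^2 - 6*q + 5) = q*(q - 1)*(q + 2)*(q + 4)*(q - 5)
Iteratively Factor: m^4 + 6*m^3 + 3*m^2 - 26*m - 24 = (m - 2)*(m^3 + 8*m^2 + 19*m + 12) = (m - 2)*(m + 1)*(m^2 + 7*m + 12) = (m - 2)*(m + 1)*(m + 4)*(m + 3)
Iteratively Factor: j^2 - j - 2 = (j + 1)*(j - 2)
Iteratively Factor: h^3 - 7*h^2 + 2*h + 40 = (h + 2)*(h^2 - 9*h + 20) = (h - 5)*(h + 2)*(h - 4)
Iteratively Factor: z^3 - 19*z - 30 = (z - 5)*(z^2 + 5*z + 6) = (z - 5)*(z + 3)*(z + 2)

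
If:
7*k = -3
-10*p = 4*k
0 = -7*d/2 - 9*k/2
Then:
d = 27/49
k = -3/7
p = 6/35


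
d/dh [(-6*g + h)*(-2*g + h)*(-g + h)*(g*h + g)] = g*(-12*g^3 + 40*g^2*h + 20*g^2 - 27*g*h^2 - 18*g*h + 4*h^3 + 3*h^2)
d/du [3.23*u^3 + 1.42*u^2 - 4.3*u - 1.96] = 9.69*u^2 + 2.84*u - 4.3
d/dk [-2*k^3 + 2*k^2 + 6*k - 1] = -6*k^2 + 4*k + 6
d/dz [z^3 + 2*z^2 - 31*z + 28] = 3*z^2 + 4*z - 31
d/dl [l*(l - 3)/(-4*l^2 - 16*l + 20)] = (-7*l^2 + 10*l - 15)/(4*(l^4 + 8*l^3 + 6*l^2 - 40*l + 25))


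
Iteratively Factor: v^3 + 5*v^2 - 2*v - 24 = (v + 3)*(v^2 + 2*v - 8) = (v - 2)*(v + 3)*(v + 4)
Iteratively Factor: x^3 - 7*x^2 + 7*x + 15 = (x - 3)*(x^2 - 4*x - 5) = (x - 3)*(x + 1)*(x - 5)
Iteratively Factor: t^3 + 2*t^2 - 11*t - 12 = (t + 4)*(t^2 - 2*t - 3) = (t - 3)*(t + 4)*(t + 1)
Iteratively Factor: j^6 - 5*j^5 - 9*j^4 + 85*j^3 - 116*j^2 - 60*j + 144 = (j - 3)*(j^5 - 2*j^4 - 15*j^3 + 40*j^2 + 4*j - 48) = (j - 3)*(j + 1)*(j^4 - 3*j^3 - 12*j^2 + 52*j - 48) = (j - 3)*(j - 2)*(j + 1)*(j^3 - j^2 - 14*j + 24) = (j - 3)^2*(j - 2)*(j + 1)*(j^2 + 2*j - 8) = (j - 3)^2*(j - 2)^2*(j + 1)*(j + 4)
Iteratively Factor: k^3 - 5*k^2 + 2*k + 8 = (k + 1)*(k^2 - 6*k + 8) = (k - 4)*(k + 1)*(k - 2)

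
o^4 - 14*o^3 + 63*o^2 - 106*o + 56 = (o - 7)*(o - 4)*(o - 2)*(o - 1)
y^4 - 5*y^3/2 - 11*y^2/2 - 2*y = y*(y - 4)*(y + 1/2)*(y + 1)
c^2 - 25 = (c - 5)*(c + 5)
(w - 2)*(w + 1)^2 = w^3 - 3*w - 2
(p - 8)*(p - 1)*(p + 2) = p^3 - 7*p^2 - 10*p + 16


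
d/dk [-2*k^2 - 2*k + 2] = -4*k - 2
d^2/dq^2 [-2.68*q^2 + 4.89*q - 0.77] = -5.36000000000000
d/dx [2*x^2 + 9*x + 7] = 4*x + 9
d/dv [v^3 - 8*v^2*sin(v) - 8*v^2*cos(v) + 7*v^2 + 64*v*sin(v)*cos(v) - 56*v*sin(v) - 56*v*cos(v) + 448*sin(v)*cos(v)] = -8*sqrt(2)*v^2*cos(v + pi/4) + 3*v^2 + 40*v*sin(v) - 72*v*cos(v) + 64*v*cos(2*v) + 14*v + 32*sin(2*v) - 56*sqrt(2)*sin(v + pi/4) + 448*cos(2*v)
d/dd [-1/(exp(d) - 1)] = 1/(4*sinh(d/2)^2)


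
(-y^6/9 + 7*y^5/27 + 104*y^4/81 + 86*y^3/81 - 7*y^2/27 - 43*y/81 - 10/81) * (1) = -y^6/9 + 7*y^5/27 + 104*y^4/81 + 86*y^3/81 - 7*y^2/27 - 43*y/81 - 10/81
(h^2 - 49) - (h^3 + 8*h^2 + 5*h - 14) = -h^3 - 7*h^2 - 5*h - 35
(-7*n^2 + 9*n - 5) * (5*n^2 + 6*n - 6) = -35*n^4 + 3*n^3 + 71*n^2 - 84*n + 30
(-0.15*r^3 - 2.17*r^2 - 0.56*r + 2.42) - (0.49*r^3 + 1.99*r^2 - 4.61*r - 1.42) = -0.64*r^3 - 4.16*r^2 + 4.05*r + 3.84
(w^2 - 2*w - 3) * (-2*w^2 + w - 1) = -2*w^4 + 5*w^3 + 3*w^2 - w + 3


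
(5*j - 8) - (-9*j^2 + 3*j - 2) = 9*j^2 + 2*j - 6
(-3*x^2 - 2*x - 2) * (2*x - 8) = -6*x^3 + 20*x^2 + 12*x + 16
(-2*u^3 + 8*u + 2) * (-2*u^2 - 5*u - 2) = 4*u^5 + 10*u^4 - 12*u^3 - 44*u^2 - 26*u - 4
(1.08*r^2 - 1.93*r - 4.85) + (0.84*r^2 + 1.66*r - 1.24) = 1.92*r^2 - 0.27*r - 6.09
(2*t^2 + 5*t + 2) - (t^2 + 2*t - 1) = t^2 + 3*t + 3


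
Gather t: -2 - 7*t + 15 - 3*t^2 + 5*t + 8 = -3*t^2 - 2*t + 21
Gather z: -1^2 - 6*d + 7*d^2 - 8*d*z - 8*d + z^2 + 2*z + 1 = 7*d^2 - 14*d + z^2 + z*(2 - 8*d)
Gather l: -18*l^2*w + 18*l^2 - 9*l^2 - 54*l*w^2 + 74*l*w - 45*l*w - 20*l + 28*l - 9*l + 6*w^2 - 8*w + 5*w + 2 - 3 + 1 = l^2*(9 - 18*w) + l*(-54*w^2 + 29*w - 1) + 6*w^2 - 3*w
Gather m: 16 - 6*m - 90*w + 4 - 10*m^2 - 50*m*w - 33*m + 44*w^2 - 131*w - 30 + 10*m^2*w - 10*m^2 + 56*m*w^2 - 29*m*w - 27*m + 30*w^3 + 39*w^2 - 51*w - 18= m^2*(10*w - 20) + m*(56*w^2 - 79*w - 66) + 30*w^3 + 83*w^2 - 272*w - 28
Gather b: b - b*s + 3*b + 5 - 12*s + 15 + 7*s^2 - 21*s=b*(4 - s) + 7*s^2 - 33*s + 20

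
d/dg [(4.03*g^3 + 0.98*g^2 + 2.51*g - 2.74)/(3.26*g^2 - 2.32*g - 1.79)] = (13.1378*g^4 - 18.6992*g^3 - 32.0973*g^2 + 14.3564*g - 10.8497)/(10.6276*g^4 - 15.1264*g^3 - 6.2884*g^2 + 8.3056*g + 3.2041)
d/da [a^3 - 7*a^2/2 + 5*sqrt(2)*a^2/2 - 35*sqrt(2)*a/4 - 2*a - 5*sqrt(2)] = 3*a^2 - 7*a + 5*sqrt(2)*a - 35*sqrt(2)/4 - 2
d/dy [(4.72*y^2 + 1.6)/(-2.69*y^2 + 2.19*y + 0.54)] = (10.3368*y^2 + 13.7056*y - 3.504)/(7.2361*y^4 - 11.7822*y^3 + 1.8909*y^2 + 2.3652*y + 0.2916)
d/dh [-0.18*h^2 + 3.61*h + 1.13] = 3.61 - 0.36*h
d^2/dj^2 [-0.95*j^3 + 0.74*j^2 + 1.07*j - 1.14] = 1.48 - 5.7*j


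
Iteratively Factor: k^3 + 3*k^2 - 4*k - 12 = (k - 2)*(k^2 + 5*k + 6) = (k - 2)*(k + 2)*(k + 3)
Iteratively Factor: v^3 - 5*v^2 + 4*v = (v - 1)*(v^2 - 4*v) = (v - 4)*(v - 1)*(v)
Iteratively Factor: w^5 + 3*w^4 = (w)*(w^4 + 3*w^3) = w^2*(w^3 + 3*w^2) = w^3*(w^2 + 3*w) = w^3*(w + 3)*(w)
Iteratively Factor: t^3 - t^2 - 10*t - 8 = (t - 4)*(t^2 + 3*t + 2) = (t - 4)*(t + 1)*(t + 2)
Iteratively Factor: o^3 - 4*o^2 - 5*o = (o + 1)*(o^2 - 5*o) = (o - 5)*(o + 1)*(o)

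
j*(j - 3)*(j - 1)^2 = j^4 - 5*j^3 + 7*j^2 - 3*j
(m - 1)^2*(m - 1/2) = m^3 - 5*m^2/2 + 2*m - 1/2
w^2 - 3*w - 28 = (w - 7)*(w + 4)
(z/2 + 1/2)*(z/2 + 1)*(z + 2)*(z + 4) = z^4/4 + 9*z^3/4 + 7*z^2 + 9*z + 4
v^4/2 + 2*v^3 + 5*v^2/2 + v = v*(v/2 + 1)*(v + 1)^2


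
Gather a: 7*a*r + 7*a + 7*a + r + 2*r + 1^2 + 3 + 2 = a*(7*r + 14) + 3*r + 6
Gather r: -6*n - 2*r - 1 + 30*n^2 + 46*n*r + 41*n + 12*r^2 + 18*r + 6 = 30*n^2 + 35*n + 12*r^2 + r*(46*n + 16) + 5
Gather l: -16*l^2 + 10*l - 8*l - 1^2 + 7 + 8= -16*l^2 + 2*l + 14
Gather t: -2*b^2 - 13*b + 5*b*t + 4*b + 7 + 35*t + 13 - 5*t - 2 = -2*b^2 - 9*b + t*(5*b + 30) + 18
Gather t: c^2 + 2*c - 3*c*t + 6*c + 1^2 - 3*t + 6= c^2 + 8*c + t*(-3*c - 3) + 7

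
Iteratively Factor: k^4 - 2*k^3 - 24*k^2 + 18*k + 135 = (k - 5)*(k^3 + 3*k^2 - 9*k - 27) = (k - 5)*(k - 3)*(k^2 + 6*k + 9) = (k - 5)*(k - 3)*(k + 3)*(k + 3)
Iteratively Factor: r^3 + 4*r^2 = (r)*(r^2 + 4*r) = r*(r + 4)*(r)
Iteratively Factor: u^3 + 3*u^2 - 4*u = (u - 1)*(u^2 + 4*u) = u*(u - 1)*(u + 4)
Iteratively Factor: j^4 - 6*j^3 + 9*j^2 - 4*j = (j)*(j^3 - 6*j^2 + 9*j - 4) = j*(j - 1)*(j^2 - 5*j + 4) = j*(j - 1)^2*(j - 4)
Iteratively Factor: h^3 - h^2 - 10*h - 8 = (h + 2)*(h^2 - 3*h - 4) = (h - 4)*(h + 2)*(h + 1)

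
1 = 1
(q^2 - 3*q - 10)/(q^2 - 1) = (q^2 - 3*q - 10)/(q^2 - 1)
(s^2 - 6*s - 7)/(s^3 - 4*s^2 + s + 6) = (s - 7)/(s^2 - 5*s + 6)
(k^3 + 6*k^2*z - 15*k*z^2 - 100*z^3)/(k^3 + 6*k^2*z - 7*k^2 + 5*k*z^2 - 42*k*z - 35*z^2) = (k^2 + k*z - 20*z^2)/(k^2 + k*z - 7*k - 7*z)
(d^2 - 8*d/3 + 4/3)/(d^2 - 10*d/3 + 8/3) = (3*d - 2)/(3*d - 4)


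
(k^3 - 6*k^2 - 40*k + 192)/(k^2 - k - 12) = (k^2 - 2*k - 48)/(k + 3)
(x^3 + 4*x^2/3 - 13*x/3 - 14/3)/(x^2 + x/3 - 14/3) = x + 1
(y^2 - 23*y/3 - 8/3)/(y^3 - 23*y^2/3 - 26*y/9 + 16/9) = 3*(3*y + 1)/(9*y^2 + 3*y - 2)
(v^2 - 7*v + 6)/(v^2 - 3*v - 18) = (v - 1)/(v + 3)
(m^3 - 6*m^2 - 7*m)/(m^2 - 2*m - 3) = m*(m - 7)/(m - 3)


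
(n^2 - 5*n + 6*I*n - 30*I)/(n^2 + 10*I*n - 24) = (n - 5)/(n + 4*I)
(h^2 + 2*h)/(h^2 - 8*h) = (h + 2)/(h - 8)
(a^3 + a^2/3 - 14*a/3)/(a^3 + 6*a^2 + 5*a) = (3*a^2 + a - 14)/(3*(a^2 + 6*a + 5))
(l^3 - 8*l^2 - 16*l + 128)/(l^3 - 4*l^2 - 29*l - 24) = (l^2 - 16)/(l^2 + 4*l + 3)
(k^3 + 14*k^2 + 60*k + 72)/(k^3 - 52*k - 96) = (k + 6)/(k - 8)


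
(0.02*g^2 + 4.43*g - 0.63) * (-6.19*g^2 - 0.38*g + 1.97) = -0.1238*g^4 - 27.4293*g^3 + 2.2557*g^2 + 8.9665*g - 1.2411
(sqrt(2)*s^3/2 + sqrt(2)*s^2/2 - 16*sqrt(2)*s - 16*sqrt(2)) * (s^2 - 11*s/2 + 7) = sqrt(2)*s^5/2 - 9*sqrt(2)*s^4/4 - 61*sqrt(2)*s^3/4 + 151*sqrt(2)*s^2/2 - 24*sqrt(2)*s - 112*sqrt(2)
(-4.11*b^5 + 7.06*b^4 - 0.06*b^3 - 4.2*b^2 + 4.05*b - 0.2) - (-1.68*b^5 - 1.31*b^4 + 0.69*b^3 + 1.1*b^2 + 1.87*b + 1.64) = -2.43*b^5 + 8.37*b^4 - 0.75*b^3 - 5.3*b^2 + 2.18*b - 1.84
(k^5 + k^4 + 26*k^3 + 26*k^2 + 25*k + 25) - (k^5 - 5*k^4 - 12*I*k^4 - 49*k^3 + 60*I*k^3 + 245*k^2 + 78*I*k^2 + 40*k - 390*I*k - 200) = 6*k^4 + 12*I*k^4 + 75*k^3 - 60*I*k^3 - 219*k^2 - 78*I*k^2 - 15*k + 390*I*k + 225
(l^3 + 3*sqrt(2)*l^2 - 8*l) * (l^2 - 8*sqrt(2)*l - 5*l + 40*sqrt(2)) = l^5 - 5*sqrt(2)*l^4 - 5*l^4 - 56*l^3 + 25*sqrt(2)*l^3 + 64*sqrt(2)*l^2 + 280*l^2 - 320*sqrt(2)*l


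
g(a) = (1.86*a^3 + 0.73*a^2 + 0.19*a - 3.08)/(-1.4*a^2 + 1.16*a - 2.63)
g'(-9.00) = -1.33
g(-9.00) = 10.29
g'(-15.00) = -1.33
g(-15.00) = 18.26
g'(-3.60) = -1.23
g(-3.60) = 3.25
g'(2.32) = -2.16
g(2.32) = -3.28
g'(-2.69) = -1.12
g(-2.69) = 2.17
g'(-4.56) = -1.28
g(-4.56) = 4.46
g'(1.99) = -2.39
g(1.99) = -2.53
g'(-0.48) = 0.43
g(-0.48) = 0.91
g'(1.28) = -2.79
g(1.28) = -0.66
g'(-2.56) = -1.09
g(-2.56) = 2.03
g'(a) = (2.8*a - 1.16)*(1.86*a^3 + 0.73*a^2 + 0.19*a - 3.08)/(-1.4*a^2 + 1.16*a - 2.63)^2 + (5.58*a^2 + 1.46*a + 0.19)/(-1.4*a^2 + 1.16*a - 2.63)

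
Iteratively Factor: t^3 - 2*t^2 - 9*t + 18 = (t - 2)*(t^2 - 9) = (t - 2)*(t + 3)*(t - 3)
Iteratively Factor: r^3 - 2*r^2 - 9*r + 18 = (r - 2)*(r^2 - 9) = (r - 3)*(r - 2)*(r + 3)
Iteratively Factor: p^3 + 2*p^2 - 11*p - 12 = (p + 4)*(p^2 - 2*p - 3) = (p - 3)*(p + 4)*(p + 1)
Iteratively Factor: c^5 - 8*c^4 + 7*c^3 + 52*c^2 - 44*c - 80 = (c + 2)*(c^4 - 10*c^3 + 27*c^2 - 2*c - 40) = (c - 5)*(c + 2)*(c^3 - 5*c^2 + 2*c + 8) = (c - 5)*(c - 2)*(c + 2)*(c^2 - 3*c - 4) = (c - 5)*(c - 4)*(c - 2)*(c + 2)*(c + 1)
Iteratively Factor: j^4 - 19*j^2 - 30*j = (j + 3)*(j^3 - 3*j^2 - 10*j) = (j - 5)*(j + 3)*(j^2 + 2*j) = j*(j - 5)*(j + 3)*(j + 2)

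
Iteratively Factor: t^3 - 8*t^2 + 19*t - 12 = (t - 1)*(t^2 - 7*t + 12) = (t - 4)*(t - 1)*(t - 3)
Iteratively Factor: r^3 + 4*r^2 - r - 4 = (r + 4)*(r^2 - 1) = (r + 1)*(r + 4)*(r - 1)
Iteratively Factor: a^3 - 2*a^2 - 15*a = (a + 3)*(a^2 - 5*a) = a*(a + 3)*(a - 5)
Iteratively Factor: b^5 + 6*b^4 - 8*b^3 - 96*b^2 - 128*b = (b + 2)*(b^4 + 4*b^3 - 16*b^2 - 64*b) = (b + 2)*(b + 4)*(b^3 - 16*b) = (b + 2)*(b + 4)^2*(b^2 - 4*b) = (b - 4)*(b + 2)*(b + 4)^2*(b)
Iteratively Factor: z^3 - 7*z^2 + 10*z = (z - 2)*(z^2 - 5*z) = z*(z - 2)*(z - 5)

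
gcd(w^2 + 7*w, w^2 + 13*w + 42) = w + 7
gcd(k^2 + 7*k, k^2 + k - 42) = k + 7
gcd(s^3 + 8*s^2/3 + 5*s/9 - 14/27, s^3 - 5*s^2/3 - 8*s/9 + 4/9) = s^2 + s/3 - 2/9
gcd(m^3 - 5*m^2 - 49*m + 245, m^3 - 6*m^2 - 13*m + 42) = m - 7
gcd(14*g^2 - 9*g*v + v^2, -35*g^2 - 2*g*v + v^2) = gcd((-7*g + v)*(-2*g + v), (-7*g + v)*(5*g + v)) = -7*g + v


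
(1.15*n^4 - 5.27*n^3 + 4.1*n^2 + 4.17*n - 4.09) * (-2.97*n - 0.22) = -3.4155*n^5 + 15.3989*n^4 - 11.0176*n^3 - 13.2869*n^2 + 11.2299*n + 0.8998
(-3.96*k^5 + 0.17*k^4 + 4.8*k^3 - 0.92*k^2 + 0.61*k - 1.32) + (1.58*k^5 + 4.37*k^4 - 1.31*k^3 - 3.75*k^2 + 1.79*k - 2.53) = -2.38*k^5 + 4.54*k^4 + 3.49*k^3 - 4.67*k^2 + 2.4*k - 3.85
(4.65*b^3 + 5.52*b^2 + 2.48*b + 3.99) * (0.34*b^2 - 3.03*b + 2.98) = 1.581*b^5 - 12.2127*b^4 - 2.0254*b^3 + 10.2918*b^2 - 4.6993*b + 11.8902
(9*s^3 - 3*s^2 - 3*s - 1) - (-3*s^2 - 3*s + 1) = 9*s^3 - 2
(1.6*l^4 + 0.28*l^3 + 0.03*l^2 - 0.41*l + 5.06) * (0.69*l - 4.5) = 1.104*l^5 - 7.0068*l^4 - 1.2393*l^3 - 0.4179*l^2 + 5.3364*l - 22.77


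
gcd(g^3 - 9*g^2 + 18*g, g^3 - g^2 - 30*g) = g^2 - 6*g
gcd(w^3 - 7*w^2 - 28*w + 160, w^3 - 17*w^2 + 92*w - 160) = w^2 - 12*w + 32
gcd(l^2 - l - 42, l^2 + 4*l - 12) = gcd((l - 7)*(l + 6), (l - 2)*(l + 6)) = l + 6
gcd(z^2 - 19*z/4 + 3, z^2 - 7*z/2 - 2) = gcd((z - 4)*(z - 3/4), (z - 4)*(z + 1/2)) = z - 4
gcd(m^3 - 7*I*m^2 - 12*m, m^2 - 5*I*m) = m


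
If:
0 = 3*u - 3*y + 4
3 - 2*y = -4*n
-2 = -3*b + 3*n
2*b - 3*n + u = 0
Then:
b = -5/6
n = -3/2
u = -17/6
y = -3/2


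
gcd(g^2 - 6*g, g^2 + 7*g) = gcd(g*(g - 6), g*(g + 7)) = g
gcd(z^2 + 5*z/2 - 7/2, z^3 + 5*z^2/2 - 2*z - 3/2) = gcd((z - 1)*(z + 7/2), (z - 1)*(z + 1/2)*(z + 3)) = z - 1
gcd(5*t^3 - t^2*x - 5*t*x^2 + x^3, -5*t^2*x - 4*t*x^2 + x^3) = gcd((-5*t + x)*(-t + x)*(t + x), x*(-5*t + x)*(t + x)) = -5*t^2 - 4*t*x + x^2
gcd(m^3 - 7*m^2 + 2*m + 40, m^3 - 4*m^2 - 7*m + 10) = m^2 - 3*m - 10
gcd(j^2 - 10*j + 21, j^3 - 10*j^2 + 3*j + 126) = j - 7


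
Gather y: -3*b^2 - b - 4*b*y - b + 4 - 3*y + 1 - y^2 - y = -3*b^2 - 2*b - y^2 + y*(-4*b - 4) + 5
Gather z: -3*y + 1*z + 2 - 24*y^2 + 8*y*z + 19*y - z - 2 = -24*y^2 + 8*y*z + 16*y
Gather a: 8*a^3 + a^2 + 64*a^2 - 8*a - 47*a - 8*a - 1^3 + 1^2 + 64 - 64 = 8*a^3 + 65*a^2 - 63*a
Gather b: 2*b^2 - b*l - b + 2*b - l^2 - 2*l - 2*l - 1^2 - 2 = 2*b^2 + b*(1 - l) - l^2 - 4*l - 3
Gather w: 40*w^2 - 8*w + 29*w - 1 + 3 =40*w^2 + 21*w + 2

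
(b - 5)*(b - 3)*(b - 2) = b^3 - 10*b^2 + 31*b - 30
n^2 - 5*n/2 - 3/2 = (n - 3)*(n + 1/2)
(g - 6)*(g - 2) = g^2 - 8*g + 12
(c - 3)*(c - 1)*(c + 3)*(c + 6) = c^4 + 5*c^3 - 15*c^2 - 45*c + 54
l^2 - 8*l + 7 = (l - 7)*(l - 1)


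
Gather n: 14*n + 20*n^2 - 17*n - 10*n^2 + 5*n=10*n^2 + 2*n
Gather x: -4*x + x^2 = x^2 - 4*x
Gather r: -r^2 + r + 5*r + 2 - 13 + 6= -r^2 + 6*r - 5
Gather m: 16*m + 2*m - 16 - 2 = 18*m - 18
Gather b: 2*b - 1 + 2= 2*b + 1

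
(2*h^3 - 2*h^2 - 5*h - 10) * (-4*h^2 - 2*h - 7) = -8*h^5 + 4*h^4 + 10*h^3 + 64*h^2 + 55*h + 70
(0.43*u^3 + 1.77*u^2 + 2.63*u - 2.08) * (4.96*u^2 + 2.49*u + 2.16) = 2.1328*u^5 + 9.8499*u^4 + 18.3809*u^3 + 0.0550999999999995*u^2 + 0.5016*u - 4.4928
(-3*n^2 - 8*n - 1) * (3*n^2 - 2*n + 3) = -9*n^4 - 18*n^3 + 4*n^2 - 22*n - 3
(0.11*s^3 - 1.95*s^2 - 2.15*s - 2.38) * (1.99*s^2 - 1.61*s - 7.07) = 0.2189*s^5 - 4.0576*s^4 - 1.9167*s^3 + 12.5118*s^2 + 19.0323*s + 16.8266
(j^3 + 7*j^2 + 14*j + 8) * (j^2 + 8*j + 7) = j^5 + 15*j^4 + 77*j^3 + 169*j^2 + 162*j + 56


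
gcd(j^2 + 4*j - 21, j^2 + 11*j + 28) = j + 7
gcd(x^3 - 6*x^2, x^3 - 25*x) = x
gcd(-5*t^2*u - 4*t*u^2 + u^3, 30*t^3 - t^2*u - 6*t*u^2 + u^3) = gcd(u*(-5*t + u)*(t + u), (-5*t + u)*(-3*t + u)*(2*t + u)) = 5*t - u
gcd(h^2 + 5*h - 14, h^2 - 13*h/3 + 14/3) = h - 2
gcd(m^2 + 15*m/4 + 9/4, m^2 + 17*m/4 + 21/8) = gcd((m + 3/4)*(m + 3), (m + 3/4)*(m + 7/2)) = m + 3/4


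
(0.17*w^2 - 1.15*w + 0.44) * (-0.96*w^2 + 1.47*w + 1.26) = -0.1632*w^4 + 1.3539*w^3 - 1.8987*w^2 - 0.8022*w + 0.5544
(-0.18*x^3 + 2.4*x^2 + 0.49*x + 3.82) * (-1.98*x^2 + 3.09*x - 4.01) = 0.3564*x^5 - 5.3082*x^4 + 7.1676*x^3 - 15.6735*x^2 + 9.8389*x - 15.3182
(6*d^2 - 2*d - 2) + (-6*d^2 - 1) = -2*d - 3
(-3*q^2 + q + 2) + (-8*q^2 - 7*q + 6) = -11*q^2 - 6*q + 8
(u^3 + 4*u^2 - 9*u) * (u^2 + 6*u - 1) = u^5 + 10*u^4 + 14*u^3 - 58*u^2 + 9*u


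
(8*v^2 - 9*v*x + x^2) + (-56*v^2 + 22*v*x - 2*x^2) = -48*v^2 + 13*v*x - x^2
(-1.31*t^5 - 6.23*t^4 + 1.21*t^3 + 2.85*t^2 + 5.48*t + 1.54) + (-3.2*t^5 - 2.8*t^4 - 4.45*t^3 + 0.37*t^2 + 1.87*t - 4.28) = -4.51*t^5 - 9.03*t^4 - 3.24*t^3 + 3.22*t^2 + 7.35*t - 2.74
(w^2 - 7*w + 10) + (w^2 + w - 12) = 2*w^2 - 6*w - 2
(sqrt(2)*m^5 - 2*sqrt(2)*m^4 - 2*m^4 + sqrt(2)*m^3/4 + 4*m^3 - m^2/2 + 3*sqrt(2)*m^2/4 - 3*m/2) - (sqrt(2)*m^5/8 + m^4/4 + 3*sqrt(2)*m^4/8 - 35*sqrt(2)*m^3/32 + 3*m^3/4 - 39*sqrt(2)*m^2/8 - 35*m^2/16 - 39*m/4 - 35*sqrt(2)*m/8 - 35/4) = 7*sqrt(2)*m^5/8 - 19*sqrt(2)*m^4/8 - 9*m^4/4 + 43*sqrt(2)*m^3/32 + 13*m^3/4 + 27*m^2/16 + 45*sqrt(2)*m^2/8 + 35*sqrt(2)*m/8 + 33*m/4 + 35/4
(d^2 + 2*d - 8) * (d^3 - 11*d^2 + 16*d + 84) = d^5 - 9*d^4 - 14*d^3 + 204*d^2 + 40*d - 672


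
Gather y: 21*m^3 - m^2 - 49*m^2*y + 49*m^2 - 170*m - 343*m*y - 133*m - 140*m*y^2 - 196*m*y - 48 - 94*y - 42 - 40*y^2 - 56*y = 21*m^3 + 48*m^2 - 303*m + y^2*(-140*m - 40) + y*(-49*m^2 - 539*m - 150) - 90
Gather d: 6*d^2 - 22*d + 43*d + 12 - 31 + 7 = 6*d^2 + 21*d - 12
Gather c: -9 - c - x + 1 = -c - x - 8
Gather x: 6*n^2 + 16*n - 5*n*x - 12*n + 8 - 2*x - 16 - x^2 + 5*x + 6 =6*n^2 + 4*n - x^2 + x*(3 - 5*n) - 2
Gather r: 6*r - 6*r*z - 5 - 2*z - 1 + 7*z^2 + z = r*(6 - 6*z) + 7*z^2 - z - 6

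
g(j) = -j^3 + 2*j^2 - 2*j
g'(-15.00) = -737.00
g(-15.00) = 3855.00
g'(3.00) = -17.00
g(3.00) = -15.00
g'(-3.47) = -52.00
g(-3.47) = 72.80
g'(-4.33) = -75.57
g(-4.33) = 127.34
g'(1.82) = -4.66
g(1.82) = -3.04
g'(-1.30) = -12.27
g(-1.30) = 8.18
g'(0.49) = -0.76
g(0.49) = -0.62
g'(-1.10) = -10.03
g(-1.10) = 5.95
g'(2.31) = -8.77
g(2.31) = -6.27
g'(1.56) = -3.06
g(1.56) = -2.05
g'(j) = -3*j^2 + 4*j - 2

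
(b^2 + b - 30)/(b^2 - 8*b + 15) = (b + 6)/(b - 3)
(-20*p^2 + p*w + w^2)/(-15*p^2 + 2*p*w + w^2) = (4*p - w)/(3*p - w)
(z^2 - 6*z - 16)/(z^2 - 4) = (z - 8)/(z - 2)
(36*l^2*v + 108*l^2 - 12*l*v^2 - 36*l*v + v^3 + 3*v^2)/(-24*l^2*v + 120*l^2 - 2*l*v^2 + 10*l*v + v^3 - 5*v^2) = (-6*l*v - 18*l + v^2 + 3*v)/(4*l*v - 20*l + v^2 - 5*v)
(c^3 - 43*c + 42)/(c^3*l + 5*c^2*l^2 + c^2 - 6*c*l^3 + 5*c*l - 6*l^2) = (c^3 - 43*c + 42)/(c^3*l + 5*c^2*l^2 + c^2 - 6*c*l^3 + 5*c*l - 6*l^2)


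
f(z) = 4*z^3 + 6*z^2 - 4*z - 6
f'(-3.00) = 68.00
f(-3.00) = -48.00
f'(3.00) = 140.00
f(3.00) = 144.00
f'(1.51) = 41.48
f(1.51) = 15.41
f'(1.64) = 47.96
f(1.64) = 21.22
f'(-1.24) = -0.43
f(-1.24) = 0.56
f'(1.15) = 25.67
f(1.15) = 3.42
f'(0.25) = -0.25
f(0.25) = -6.56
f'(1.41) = 36.78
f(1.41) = 11.50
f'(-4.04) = 143.38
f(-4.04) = -155.67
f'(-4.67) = 201.67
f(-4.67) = -263.86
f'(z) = 12*z^2 + 12*z - 4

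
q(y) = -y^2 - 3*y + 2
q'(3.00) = -9.00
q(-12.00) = -106.00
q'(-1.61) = 0.22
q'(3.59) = -10.18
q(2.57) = -12.31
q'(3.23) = -9.46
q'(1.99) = -6.98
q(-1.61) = 4.24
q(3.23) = -18.12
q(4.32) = -29.62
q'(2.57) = -8.14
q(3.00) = -16.00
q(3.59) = -21.66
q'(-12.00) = 21.00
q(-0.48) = 3.21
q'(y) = -2*y - 3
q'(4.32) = -11.64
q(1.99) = -7.93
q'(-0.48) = -2.04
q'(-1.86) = 0.72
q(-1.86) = 4.12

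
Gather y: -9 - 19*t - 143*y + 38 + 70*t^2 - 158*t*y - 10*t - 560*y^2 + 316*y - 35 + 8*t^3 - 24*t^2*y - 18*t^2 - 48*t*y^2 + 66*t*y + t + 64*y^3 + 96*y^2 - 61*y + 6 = 8*t^3 + 52*t^2 - 28*t + 64*y^3 + y^2*(-48*t - 464) + y*(-24*t^2 - 92*t + 112)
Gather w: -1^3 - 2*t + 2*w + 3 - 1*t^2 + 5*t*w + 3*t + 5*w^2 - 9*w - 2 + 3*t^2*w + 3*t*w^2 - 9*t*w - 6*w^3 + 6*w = -t^2 + t - 6*w^3 + w^2*(3*t + 5) + w*(3*t^2 - 4*t - 1)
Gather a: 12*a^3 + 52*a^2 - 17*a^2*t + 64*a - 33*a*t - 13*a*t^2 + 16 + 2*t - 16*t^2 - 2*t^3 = 12*a^3 + a^2*(52 - 17*t) + a*(-13*t^2 - 33*t + 64) - 2*t^3 - 16*t^2 + 2*t + 16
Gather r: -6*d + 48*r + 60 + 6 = -6*d + 48*r + 66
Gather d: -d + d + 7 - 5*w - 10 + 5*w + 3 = 0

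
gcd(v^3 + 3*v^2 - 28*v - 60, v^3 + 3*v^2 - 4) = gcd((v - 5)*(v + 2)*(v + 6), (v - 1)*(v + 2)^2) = v + 2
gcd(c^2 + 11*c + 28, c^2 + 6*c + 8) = c + 4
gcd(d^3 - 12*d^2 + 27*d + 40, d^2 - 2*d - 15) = d - 5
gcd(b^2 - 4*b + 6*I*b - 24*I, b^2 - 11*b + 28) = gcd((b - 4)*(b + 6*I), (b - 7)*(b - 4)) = b - 4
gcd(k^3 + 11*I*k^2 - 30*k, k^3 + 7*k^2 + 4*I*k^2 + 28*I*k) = k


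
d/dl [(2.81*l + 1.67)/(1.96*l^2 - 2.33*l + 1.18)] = (-5.5076*l^2 - 6.5464*l + 7.2069)/(3.8416*l^4 - 9.1336*l^3 + 10.0545*l^2 - 5.4988*l + 1.3924)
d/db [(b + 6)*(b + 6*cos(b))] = b - (b + 6)*(6*sin(b) - 1) + 6*cos(b)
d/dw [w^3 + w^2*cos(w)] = w*(-w*sin(w) + 3*w + 2*cos(w))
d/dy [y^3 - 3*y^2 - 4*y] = 3*y^2 - 6*y - 4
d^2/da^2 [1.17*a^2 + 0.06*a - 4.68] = 2.34000000000000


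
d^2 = d^2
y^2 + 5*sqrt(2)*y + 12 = (y + 2*sqrt(2))*(y + 3*sqrt(2))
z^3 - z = z*(z - 1)*(z + 1)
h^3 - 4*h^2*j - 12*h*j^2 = h*(h - 6*j)*(h + 2*j)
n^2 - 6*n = n*(n - 6)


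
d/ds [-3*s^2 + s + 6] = 1 - 6*s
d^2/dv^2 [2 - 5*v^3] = -30*v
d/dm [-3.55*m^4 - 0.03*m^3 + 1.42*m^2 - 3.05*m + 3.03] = -14.2*m^3 - 0.09*m^2 + 2.84*m - 3.05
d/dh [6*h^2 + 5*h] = 12*h + 5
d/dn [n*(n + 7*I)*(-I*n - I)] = -3*I*n^2 + 2*n*(7 - I) + 7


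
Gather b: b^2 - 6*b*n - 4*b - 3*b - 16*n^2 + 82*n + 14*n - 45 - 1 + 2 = b^2 + b*(-6*n - 7) - 16*n^2 + 96*n - 44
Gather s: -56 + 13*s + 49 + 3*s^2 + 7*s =3*s^2 + 20*s - 7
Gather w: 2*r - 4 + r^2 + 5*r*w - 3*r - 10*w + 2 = r^2 - r + w*(5*r - 10) - 2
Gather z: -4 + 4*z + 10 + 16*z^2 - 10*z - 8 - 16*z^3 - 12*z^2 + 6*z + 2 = -16*z^3 + 4*z^2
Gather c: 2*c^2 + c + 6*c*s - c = 2*c^2 + 6*c*s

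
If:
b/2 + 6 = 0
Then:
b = -12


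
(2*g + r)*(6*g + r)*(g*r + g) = 12*g^3*r + 12*g^3 + 8*g^2*r^2 + 8*g^2*r + g*r^3 + g*r^2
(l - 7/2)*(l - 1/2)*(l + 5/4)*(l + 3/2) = l^4 - 5*l^3/4 - 59*l^2/8 - 43*l/16 + 105/32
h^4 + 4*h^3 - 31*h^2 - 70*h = h*(h - 5)*(h + 2)*(h + 7)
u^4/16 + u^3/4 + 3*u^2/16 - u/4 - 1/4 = (u/4 + 1/2)^2*(u - 1)*(u + 1)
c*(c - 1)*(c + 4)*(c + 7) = c^4 + 10*c^3 + 17*c^2 - 28*c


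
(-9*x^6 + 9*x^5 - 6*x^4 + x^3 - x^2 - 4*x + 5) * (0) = 0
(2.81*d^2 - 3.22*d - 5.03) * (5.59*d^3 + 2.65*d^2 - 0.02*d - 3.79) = 15.7079*d^5 - 10.5533*d^4 - 36.7069*d^3 - 23.915*d^2 + 12.3044*d + 19.0637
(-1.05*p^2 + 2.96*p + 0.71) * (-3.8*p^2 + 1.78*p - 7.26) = 3.99*p^4 - 13.117*p^3 + 10.1938*p^2 - 20.2258*p - 5.1546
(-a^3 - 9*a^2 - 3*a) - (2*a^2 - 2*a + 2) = -a^3 - 11*a^2 - a - 2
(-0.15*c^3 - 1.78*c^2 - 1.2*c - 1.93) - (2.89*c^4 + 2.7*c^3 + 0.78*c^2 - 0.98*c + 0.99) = -2.89*c^4 - 2.85*c^3 - 2.56*c^2 - 0.22*c - 2.92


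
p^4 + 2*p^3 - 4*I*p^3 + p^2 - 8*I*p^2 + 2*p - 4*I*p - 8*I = (p + 2)*(p - 4*I)*(p - I)*(p + I)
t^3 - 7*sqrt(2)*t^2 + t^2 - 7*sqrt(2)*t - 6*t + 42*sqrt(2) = (t - 2)*(t + 3)*(t - 7*sqrt(2))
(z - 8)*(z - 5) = z^2 - 13*z + 40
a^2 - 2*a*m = a*(a - 2*m)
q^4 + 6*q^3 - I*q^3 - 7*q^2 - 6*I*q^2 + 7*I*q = q*(q - 1)*(q + 7)*(q - I)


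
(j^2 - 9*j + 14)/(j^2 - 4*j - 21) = (j - 2)/(j + 3)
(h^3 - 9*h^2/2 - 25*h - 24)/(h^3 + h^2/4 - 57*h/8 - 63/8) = 4*(h^2 - 6*h - 16)/(4*h^2 - 5*h - 21)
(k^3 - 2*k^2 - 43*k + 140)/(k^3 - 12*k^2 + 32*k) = (k^2 + 2*k - 35)/(k*(k - 8))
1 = 1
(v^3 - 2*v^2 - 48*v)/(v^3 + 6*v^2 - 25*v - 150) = v*(v - 8)/(v^2 - 25)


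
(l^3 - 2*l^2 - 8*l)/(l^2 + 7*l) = (l^2 - 2*l - 8)/(l + 7)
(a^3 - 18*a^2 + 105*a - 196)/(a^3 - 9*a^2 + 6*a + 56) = (a - 7)/(a + 2)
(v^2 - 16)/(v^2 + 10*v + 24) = (v - 4)/(v + 6)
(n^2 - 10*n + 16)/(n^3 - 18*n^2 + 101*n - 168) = (n - 2)/(n^2 - 10*n + 21)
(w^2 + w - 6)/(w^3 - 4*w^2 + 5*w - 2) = (w + 3)/(w^2 - 2*w + 1)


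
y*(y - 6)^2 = y^3 - 12*y^2 + 36*y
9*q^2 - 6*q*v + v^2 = (-3*q + v)^2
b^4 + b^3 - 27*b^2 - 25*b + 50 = (b - 5)*(b - 1)*(b + 2)*(b + 5)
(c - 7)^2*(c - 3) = c^3 - 17*c^2 + 91*c - 147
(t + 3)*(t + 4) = t^2 + 7*t + 12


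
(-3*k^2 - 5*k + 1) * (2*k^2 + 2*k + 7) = -6*k^4 - 16*k^3 - 29*k^2 - 33*k + 7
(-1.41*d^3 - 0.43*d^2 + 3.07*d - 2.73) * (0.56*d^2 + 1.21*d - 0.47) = -0.7896*d^5 - 1.9469*d^4 + 1.8616*d^3 + 2.388*d^2 - 4.7462*d + 1.2831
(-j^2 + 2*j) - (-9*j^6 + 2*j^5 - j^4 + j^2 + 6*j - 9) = 9*j^6 - 2*j^5 + j^4 - 2*j^2 - 4*j + 9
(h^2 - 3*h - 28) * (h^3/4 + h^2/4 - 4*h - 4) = h^5/4 - h^4/2 - 47*h^3/4 + h^2 + 124*h + 112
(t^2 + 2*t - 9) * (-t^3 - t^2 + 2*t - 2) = -t^5 - 3*t^4 + 9*t^3 + 11*t^2 - 22*t + 18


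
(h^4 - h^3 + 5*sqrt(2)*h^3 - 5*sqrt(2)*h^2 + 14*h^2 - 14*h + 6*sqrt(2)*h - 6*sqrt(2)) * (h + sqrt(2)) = h^5 - h^4 + 6*sqrt(2)*h^4 - 6*sqrt(2)*h^3 + 24*h^3 - 24*h^2 + 20*sqrt(2)*h^2 - 20*sqrt(2)*h + 12*h - 12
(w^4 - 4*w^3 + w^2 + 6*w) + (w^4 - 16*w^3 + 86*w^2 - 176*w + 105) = 2*w^4 - 20*w^3 + 87*w^2 - 170*w + 105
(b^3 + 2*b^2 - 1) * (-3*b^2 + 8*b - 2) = -3*b^5 + 2*b^4 + 14*b^3 - b^2 - 8*b + 2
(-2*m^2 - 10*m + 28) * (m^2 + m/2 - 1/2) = -2*m^4 - 11*m^3 + 24*m^2 + 19*m - 14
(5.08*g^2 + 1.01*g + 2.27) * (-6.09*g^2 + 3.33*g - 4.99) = -30.9372*g^4 + 10.7655*g^3 - 35.8102*g^2 + 2.5192*g - 11.3273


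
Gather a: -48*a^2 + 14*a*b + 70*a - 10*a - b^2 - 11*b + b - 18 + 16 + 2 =-48*a^2 + a*(14*b + 60) - b^2 - 10*b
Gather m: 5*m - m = 4*m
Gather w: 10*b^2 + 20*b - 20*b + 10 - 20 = 10*b^2 - 10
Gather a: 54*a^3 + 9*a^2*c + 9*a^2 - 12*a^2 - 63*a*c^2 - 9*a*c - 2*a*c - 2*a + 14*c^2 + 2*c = 54*a^3 + a^2*(9*c - 3) + a*(-63*c^2 - 11*c - 2) + 14*c^2 + 2*c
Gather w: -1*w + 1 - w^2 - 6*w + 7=-w^2 - 7*w + 8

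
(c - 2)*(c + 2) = c^2 - 4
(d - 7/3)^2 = d^2 - 14*d/3 + 49/9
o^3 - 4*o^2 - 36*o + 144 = (o - 6)*(o - 4)*(o + 6)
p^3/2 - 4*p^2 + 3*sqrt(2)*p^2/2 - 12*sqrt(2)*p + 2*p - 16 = (p/2 + sqrt(2))*(p - 8)*(p + sqrt(2))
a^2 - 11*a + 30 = (a - 6)*(a - 5)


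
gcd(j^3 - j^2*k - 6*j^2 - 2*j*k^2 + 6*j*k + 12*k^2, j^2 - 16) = 1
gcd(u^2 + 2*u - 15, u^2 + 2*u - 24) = 1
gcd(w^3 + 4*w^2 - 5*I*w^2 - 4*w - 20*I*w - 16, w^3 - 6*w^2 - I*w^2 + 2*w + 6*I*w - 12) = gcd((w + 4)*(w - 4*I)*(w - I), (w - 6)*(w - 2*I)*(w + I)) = 1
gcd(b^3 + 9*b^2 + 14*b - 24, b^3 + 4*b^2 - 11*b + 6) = b^2 + 5*b - 6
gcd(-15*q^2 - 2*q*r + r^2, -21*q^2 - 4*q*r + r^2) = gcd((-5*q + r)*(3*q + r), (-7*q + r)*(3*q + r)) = 3*q + r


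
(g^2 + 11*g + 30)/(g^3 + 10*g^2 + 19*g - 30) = 1/(g - 1)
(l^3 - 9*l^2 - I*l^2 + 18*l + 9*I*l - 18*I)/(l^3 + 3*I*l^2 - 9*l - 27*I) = (l^2 - l*(6 + I) + 6*I)/(l^2 + 3*l*(1 + I) + 9*I)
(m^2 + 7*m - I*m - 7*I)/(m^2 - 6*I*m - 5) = (m + 7)/(m - 5*I)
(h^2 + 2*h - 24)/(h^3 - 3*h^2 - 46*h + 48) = (h - 4)/(h^2 - 9*h + 8)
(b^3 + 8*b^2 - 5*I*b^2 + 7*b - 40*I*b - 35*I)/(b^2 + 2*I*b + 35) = (b^2 + 8*b + 7)/(b + 7*I)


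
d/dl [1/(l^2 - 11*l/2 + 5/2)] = 2*(11 - 4*l)/(2*l^2 - 11*l + 5)^2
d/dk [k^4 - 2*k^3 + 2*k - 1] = 4*k^3 - 6*k^2 + 2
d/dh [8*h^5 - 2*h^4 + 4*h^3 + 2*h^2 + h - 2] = 40*h^4 - 8*h^3 + 12*h^2 + 4*h + 1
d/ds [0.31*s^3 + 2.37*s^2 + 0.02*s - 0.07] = 0.93*s^2 + 4.74*s + 0.02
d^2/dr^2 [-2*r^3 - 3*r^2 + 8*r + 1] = -12*r - 6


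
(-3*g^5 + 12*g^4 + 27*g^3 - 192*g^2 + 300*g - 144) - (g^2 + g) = -3*g^5 + 12*g^4 + 27*g^3 - 193*g^2 + 299*g - 144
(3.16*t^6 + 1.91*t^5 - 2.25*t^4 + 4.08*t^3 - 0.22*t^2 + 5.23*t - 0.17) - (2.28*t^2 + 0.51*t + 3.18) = 3.16*t^6 + 1.91*t^5 - 2.25*t^4 + 4.08*t^3 - 2.5*t^2 + 4.72*t - 3.35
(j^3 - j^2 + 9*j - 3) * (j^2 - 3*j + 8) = j^5 - 4*j^4 + 20*j^3 - 38*j^2 + 81*j - 24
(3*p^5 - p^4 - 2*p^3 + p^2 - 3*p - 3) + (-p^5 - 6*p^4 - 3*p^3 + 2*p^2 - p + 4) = 2*p^5 - 7*p^4 - 5*p^3 + 3*p^2 - 4*p + 1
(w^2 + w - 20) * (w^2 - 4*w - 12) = w^4 - 3*w^3 - 36*w^2 + 68*w + 240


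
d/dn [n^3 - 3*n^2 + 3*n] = 3*n^2 - 6*n + 3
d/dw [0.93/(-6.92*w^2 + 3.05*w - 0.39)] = (12.8712*w - 2.8365)/(6.92*w^2 - 3.05*w + 0.39)^2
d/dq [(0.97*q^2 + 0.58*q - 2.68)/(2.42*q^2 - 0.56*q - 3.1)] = (-1.9468*q^2 + 6.9572*q - 3.2988)/(5.8564*q^4 - 2.7104*q^3 - 14.6904*q^2 + 3.472*q + 9.61)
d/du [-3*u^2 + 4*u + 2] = 4 - 6*u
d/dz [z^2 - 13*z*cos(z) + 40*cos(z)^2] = 13*z*sin(z) + 2*z - 40*sin(2*z) - 13*cos(z)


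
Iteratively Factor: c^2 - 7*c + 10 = (c - 5)*(c - 2)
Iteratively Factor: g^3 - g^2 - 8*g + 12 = (g - 2)*(g^2 + g - 6) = (g - 2)*(g + 3)*(g - 2)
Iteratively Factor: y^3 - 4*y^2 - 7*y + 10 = (y + 2)*(y^2 - 6*y + 5) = (y - 1)*(y + 2)*(y - 5)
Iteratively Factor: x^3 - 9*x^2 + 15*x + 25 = (x + 1)*(x^2 - 10*x + 25) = (x - 5)*(x + 1)*(x - 5)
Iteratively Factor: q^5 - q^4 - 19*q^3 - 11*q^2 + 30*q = (q - 5)*(q^4 + 4*q^3 + q^2 - 6*q) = q*(q - 5)*(q^3 + 4*q^2 + q - 6) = q*(q - 5)*(q + 3)*(q^2 + q - 2) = q*(q - 5)*(q + 2)*(q + 3)*(q - 1)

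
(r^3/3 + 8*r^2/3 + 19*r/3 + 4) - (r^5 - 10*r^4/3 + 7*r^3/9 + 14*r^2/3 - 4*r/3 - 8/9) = -r^5 + 10*r^4/3 - 4*r^3/9 - 2*r^2 + 23*r/3 + 44/9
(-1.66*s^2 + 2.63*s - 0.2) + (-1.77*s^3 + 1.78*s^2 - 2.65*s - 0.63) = -1.77*s^3 + 0.12*s^2 - 0.02*s - 0.83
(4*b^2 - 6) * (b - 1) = 4*b^3 - 4*b^2 - 6*b + 6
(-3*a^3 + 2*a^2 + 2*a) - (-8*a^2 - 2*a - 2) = -3*a^3 + 10*a^2 + 4*a + 2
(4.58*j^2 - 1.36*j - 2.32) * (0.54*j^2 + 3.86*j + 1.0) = 2.4732*j^4 + 16.9444*j^3 - 1.9224*j^2 - 10.3152*j - 2.32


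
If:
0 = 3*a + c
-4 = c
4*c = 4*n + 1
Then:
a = 4/3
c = -4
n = -17/4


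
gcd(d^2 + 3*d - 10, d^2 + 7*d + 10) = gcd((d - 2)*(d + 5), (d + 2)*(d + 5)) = d + 5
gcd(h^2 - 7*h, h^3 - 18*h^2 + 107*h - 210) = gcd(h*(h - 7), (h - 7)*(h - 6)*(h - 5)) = h - 7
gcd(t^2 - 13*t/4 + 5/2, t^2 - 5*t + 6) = t - 2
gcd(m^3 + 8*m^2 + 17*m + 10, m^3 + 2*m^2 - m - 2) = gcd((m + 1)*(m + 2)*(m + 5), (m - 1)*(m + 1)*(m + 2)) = m^2 + 3*m + 2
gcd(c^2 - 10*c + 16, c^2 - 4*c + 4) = c - 2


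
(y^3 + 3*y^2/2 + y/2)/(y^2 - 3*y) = (2*y^2 + 3*y + 1)/(2*(y - 3))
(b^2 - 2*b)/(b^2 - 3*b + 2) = b/(b - 1)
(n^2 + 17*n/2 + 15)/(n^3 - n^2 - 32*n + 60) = (n + 5/2)/(n^2 - 7*n + 10)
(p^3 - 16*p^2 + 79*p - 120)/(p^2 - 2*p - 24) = (-p^3 + 16*p^2 - 79*p + 120)/(-p^2 + 2*p + 24)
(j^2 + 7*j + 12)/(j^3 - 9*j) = (j + 4)/(j*(j - 3))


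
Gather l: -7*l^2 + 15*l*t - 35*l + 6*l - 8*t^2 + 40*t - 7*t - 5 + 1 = -7*l^2 + l*(15*t - 29) - 8*t^2 + 33*t - 4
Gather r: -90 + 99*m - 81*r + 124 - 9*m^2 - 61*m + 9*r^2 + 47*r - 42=-9*m^2 + 38*m + 9*r^2 - 34*r - 8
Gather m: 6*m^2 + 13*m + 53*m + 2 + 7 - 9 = 6*m^2 + 66*m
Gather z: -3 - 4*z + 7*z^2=7*z^2 - 4*z - 3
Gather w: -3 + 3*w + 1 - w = 2*w - 2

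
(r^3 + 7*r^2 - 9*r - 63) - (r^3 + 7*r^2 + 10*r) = -19*r - 63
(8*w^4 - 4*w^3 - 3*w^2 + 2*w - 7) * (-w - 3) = -8*w^5 - 20*w^4 + 15*w^3 + 7*w^2 + w + 21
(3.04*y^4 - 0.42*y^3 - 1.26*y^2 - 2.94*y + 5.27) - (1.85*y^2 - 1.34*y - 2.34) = 3.04*y^4 - 0.42*y^3 - 3.11*y^2 - 1.6*y + 7.61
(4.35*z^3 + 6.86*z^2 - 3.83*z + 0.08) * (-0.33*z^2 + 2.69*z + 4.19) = -1.4355*z^5 + 9.4377*z^4 + 37.9438*z^3 + 18.4143*z^2 - 15.8325*z + 0.3352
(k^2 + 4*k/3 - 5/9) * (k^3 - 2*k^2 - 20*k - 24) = k^5 - 2*k^4/3 - 209*k^3/9 - 446*k^2/9 - 188*k/9 + 40/3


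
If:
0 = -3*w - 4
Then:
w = -4/3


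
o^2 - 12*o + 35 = (o - 7)*(o - 5)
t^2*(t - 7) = t^3 - 7*t^2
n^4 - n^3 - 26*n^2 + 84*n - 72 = (n - 3)*(n - 2)^2*(n + 6)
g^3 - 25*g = g*(g - 5)*(g + 5)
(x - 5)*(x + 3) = x^2 - 2*x - 15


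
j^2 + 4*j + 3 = (j + 1)*(j + 3)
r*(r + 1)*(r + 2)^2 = r^4 + 5*r^3 + 8*r^2 + 4*r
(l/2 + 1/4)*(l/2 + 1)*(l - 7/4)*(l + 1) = l^4/4 + 7*l^3/16 - 21*l^2/32 - 41*l/32 - 7/16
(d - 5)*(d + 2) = d^2 - 3*d - 10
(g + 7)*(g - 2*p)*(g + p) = g^3 - g^2*p + 7*g^2 - 2*g*p^2 - 7*g*p - 14*p^2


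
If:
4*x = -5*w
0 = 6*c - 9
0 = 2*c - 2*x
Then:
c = 3/2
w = -6/5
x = 3/2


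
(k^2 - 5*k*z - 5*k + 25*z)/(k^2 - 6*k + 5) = (k - 5*z)/(k - 1)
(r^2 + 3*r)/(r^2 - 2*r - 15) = r/(r - 5)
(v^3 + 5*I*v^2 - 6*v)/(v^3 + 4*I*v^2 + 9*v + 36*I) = v*(v + 2*I)/(v^2 + I*v + 12)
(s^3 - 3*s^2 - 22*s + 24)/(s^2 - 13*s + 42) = (s^2 + 3*s - 4)/(s - 7)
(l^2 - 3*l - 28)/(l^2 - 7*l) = (l + 4)/l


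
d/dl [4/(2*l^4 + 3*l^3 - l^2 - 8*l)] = 4*(-8*l^3 - 9*l^2 + 2*l + 8)/(l^2*(2*l^3 + 3*l^2 - l - 8)^2)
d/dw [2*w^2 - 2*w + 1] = 4*w - 2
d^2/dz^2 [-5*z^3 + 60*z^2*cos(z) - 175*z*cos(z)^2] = -60*z^2*cos(z) - 240*z*sin(z) + 350*z*cos(2*z) - 30*z + 350*sin(2*z) + 120*cos(z)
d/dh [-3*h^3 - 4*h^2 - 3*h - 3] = -9*h^2 - 8*h - 3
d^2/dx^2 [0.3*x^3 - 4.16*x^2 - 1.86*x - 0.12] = 1.8*x - 8.32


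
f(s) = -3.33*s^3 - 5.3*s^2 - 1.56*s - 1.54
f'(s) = -9.99*s^2 - 10.6*s - 1.56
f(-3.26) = 62.59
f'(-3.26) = -73.17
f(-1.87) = 4.62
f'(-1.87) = -16.67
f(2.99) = -142.60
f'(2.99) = -122.57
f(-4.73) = 239.66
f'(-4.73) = -174.93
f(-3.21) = 59.00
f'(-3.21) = -70.47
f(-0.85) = -2.00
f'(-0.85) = 0.23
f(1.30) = -19.84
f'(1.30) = -32.22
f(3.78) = -263.02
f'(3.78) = -184.37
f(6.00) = -920.98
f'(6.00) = -424.80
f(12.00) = -6537.70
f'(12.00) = -1567.32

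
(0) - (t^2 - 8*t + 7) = -t^2 + 8*t - 7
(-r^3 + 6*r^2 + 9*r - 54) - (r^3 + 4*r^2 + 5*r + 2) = -2*r^3 + 2*r^2 + 4*r - 56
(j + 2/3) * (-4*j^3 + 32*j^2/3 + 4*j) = -4*j^4 + 8*j^3 + 100*j^2/9 + 8*j/3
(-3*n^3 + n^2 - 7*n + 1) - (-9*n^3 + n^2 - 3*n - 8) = 6*n^3 - 4*n + 9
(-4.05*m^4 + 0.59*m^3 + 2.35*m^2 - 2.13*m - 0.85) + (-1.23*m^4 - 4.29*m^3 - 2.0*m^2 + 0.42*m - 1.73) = -5.28*m^4 - 3.7*m^3 + 0.35*m^2 - 1.71*m - 2.58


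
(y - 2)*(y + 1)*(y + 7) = y^3 + 6*y^2 - 9*y - 14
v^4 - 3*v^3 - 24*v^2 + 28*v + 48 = (v - 6)*(v - 2)*(v + 1)*(v + 4)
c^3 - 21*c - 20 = (c - 5)*(c + 1)*(c + 4)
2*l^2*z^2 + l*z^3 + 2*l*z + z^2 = z*(2*l + z)*(l*z + 1)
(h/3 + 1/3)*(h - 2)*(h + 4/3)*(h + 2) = h^4/3 + 7*h^3/9 - 8*h^2/9 - 28*h/9 - 16/9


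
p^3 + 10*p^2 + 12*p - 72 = (p - 2)*(p + 6)^2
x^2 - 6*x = x*(x - 6)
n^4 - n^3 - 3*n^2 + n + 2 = (n - 2)*(n - 1)*(n + 1)^2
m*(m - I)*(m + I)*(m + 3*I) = m^4 + 3*I*m^3 + m^2 + 3*I*m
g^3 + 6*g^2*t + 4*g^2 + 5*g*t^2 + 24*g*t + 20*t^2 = (g + 4)*(g + t)*(g + 5*t)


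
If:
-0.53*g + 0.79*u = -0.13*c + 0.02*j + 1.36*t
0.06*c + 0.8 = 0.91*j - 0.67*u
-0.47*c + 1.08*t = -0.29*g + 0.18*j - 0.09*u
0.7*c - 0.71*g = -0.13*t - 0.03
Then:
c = 1.11576026850685*u - 0.35257365950145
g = 1.14224704229397*u - 0.292927879920636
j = 0.809830347374078*u + 0.855874264208696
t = 0.230486246722502*u + 0.0678674377489518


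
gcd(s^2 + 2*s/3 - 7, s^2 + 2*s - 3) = s + 3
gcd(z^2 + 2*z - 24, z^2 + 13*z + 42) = z + 6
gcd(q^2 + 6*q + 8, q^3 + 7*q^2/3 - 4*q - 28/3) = q + 2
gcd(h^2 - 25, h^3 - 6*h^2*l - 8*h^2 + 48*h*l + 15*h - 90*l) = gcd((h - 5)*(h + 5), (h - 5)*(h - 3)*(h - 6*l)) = h - 5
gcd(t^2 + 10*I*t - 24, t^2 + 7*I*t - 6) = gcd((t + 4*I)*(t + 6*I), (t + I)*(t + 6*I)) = t + 6*I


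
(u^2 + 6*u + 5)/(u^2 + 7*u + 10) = (u + 1)/(u + 2)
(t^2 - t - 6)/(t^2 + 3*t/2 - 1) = 2*(t - 3)/(2*t - 1)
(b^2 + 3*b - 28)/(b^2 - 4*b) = (b + 7)/b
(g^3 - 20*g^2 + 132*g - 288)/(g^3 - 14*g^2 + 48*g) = (g - 6)/g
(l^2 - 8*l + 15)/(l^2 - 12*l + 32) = (l^2 - 8*l + 15)/(l^2 - 12*l + 32)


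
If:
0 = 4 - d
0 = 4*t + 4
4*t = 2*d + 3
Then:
No Solution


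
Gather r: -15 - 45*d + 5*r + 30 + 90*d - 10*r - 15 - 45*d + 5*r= 0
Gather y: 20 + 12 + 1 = 33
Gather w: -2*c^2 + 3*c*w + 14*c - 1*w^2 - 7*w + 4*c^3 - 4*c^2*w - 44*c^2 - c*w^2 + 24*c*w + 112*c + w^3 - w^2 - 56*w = 4*c^3 - 46*c^2 + 126*c + w^3 + w^2*(-c - 2) + w*(-4*c^2 + 27*c - 63)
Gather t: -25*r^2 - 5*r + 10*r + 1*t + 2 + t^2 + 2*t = -25*r^2 + 5*r + t^2 + 3*t + 2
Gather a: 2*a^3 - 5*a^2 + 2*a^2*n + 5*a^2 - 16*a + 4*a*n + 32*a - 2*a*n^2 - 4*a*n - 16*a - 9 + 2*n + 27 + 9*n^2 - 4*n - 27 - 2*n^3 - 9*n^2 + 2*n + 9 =2*a^3 + 2*a^2*n - 2*a*n^2 - 2*n^3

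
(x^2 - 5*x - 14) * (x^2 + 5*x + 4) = x^4 - 35*x^2 - 90*x - 56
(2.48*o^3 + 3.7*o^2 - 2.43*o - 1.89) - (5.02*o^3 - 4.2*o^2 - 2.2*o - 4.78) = -2.54*o^3 + 7.9*o^2 - 0.23*o + 2.89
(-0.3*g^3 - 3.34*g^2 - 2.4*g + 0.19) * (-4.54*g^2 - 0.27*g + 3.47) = 1.362*g^5 + 15.2446*g^4 + 10.7568*g^3 - 11.8044*g^2 - 8.3793*g + 0.6593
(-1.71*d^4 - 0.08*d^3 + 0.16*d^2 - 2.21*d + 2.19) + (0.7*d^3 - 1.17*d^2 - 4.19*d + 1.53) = -1.71*d^4 + 0.62*d^3 - 1.01*d^2 - 6.4*d + 3.72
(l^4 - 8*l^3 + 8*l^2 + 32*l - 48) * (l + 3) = l^5 - 5*l^4 - 16*l^3 + 56*l^2 + 48*l - 144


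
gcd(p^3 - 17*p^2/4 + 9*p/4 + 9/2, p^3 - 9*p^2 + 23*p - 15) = p - 3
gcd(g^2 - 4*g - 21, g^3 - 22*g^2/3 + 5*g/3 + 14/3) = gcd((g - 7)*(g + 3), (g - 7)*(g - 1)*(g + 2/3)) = g - 7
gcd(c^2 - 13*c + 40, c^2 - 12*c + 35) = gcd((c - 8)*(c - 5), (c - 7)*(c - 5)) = c - 5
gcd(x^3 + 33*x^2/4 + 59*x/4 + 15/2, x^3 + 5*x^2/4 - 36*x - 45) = x^2 + 29*x/4 + 15/2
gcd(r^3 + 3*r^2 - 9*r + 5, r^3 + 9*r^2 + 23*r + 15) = r + 5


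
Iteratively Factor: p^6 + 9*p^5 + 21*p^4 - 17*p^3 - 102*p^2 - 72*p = (p + 4)*(p^5 + 5*p^4 + p^3 - 21*p^2 - 18*p) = (p + 1)*(p + 4)*(p^4 + 4*p^3 - 3*p^2 - 18*p) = (p + 1)*(p + 3)*(p + 4)*(p^3 + p^2 - 6*p) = (p + 1)*(p + 3)^2*(p + 4)*(p^2 - 2*p) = p*(p + 1)*(p + 3)^2*(p + 4)*(p - 2)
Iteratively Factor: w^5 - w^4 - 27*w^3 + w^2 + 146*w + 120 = (w - 5)*(w^4 + 4*w^3 - 7*w^2 - 34*w - 24) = (w - 5)*(w - 3)*(w^3 + 7*w^2 + 14*w + 8) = (w - 5)*(w - 3)*(w + 4)*(w^2 + 3*w + 2) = (w - 5)*(w - 3)*(w + 1)*(w + 4)*(w + 2)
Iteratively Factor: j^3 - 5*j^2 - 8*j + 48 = (j - 4)*(j^2 - j - 12) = (j - 4)*(j + 3)*(j - 4)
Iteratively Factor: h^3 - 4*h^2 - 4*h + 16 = (h - 2)*(h^2 - 2*h - 8) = (h - 4)*(h - 2)*(h + 2)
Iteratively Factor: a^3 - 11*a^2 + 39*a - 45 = (a - 5)*(a^2 - 6*a + 9) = (a - 5)*(a - 3)*(a - 3)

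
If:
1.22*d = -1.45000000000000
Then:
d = -1.19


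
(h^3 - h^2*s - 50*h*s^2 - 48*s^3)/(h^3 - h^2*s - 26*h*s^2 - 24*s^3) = (-h^2 + 2*h*s + 48*s^2)/(-h^2 + 2*h*s + 24*s^2)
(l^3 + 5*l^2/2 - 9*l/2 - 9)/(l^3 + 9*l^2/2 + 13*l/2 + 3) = (l^2 + l - 6)/(l^2 + 3*l + 2)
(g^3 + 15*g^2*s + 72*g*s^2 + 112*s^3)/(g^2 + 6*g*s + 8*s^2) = (g^2 + 11*g*s + 28*s^2)/(g + 2*s)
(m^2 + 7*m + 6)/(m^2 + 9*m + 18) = (m + 1)/(m + 3)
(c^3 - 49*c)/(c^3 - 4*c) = (c^2 - 49)/(c^2 - 4)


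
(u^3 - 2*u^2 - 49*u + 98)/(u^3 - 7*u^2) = 1 + 5/u - 14/u^2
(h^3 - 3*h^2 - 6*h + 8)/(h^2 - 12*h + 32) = (h^2 + h - 2)/(h - 8)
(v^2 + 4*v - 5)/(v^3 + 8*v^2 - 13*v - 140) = (v - 1)/(v^2 + 3*v - 28)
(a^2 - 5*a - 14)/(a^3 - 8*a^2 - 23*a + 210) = (a + 2)/(a^2 - a - 30)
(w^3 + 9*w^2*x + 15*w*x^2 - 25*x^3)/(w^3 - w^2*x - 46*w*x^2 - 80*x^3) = (-w^2 - 4*w*x + 5*x^2)/(-w^2 + 6*w*x + 16*x^2)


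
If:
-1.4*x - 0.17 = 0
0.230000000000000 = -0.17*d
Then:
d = -1.35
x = -0.12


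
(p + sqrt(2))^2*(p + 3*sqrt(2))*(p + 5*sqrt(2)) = p^4 + 10*sqrt(2)*p^3 + 64*p^2 + 76*sqrt(2)*p + 60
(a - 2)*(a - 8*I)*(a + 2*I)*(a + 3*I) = a^4 - 2*a^3 - 3*I*a^3 + 34*a^2 + 6*I*a^2 - 68*a + 48*I*a - 96*I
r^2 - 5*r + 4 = (r - 4)*(r - 1)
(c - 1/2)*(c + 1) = c^2 + c/2 - 1/2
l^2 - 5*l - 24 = (l - 8)*(l + 3)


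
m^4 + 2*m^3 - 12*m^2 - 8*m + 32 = (m - 2)^2*(m + 2)*(m + 4)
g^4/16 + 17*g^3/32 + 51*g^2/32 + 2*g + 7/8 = (g/4 + 1/4)*(g/4 + 1/2)*(g + 2)*(g + 7/2)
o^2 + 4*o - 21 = (o - 3)*(o + 7)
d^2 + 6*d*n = d*(d + 6*n)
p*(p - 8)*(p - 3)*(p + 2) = p^4 - 9*p^3 + 2*p^2 + 48*p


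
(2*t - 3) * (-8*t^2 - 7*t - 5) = -16*t^3 + 10*t^2 + 11*t + 15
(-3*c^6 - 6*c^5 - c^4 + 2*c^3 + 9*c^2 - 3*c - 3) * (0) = 0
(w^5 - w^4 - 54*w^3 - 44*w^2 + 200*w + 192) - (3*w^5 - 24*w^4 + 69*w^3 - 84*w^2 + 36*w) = -2*w^5 + 23*w^4 - 123*w^3 + 40*w^2 + 164*w + 192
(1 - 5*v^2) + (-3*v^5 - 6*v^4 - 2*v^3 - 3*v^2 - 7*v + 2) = -3*v^5 - 6*v^4 - 2*v^3 - 8*v^2 - 7*v + 3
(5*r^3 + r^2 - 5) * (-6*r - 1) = -30*r^4 - 11*r^3 - r^2 + 30*r + 5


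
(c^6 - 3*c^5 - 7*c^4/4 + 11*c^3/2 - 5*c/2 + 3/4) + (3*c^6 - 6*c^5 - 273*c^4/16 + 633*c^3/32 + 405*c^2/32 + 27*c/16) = 4*c^6 - 9*c^5 - 301*c^4/16 + 809*c^3/32 + 405*c^2/32 - 13*c/16 + 3/4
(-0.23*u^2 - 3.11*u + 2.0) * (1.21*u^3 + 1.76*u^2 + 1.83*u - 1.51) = -0.2783*u^5 - 4.1679*u^4 - 3.4745*u^3 - 1.824*u^2 + 8.3561*u - 3.02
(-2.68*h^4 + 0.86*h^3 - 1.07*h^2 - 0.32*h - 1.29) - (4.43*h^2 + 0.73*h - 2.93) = -2.68*h^4 + 0.86*h^3 - 5.5*h^2 - 1.05*h + 1.64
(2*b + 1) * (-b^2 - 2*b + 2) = -2*b^3 - 5*b^2 + 2*b + 2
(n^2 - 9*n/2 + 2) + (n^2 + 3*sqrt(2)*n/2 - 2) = 2*n^2 - 9*n/2 + 3*sqrt(2)*n/2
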